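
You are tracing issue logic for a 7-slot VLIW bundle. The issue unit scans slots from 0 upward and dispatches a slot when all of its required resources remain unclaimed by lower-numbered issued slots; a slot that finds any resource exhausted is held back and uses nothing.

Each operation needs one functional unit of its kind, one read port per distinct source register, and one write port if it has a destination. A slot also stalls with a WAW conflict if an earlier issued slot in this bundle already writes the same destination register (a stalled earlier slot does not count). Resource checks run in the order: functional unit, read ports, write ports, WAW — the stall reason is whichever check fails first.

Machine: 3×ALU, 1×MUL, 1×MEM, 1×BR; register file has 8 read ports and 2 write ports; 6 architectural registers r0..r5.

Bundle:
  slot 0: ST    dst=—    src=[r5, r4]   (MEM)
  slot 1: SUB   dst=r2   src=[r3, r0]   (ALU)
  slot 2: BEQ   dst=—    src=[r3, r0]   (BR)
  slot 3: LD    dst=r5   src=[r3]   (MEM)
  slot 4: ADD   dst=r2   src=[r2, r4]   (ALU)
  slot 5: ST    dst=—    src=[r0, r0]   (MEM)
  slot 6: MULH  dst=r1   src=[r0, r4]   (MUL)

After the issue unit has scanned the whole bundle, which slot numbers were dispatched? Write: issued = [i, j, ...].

issued = [0, 1, 2, 6]

[0] MEM needs rd=2 wr=0: ok; after: ALU=3 MUL=1 MEM=0 BR=1, R=6, W=2
[1] ALU needs rd=2 wr=1: ok; after: ALU=2 MUL=1 MEM=0 BR=1, R=4, W=1
[2] BR needs rd=2 wr=0: ok; after: ALU=2 MUL=1 MEM=0 BR=0, R=2, W=1
[3] MEM needs rd=1 wr=1: FU; after: ALU=2 MUL=1 MEM=0 BR=0, R=2, W=1
[4] ALU needs rd=2 wr=1: WAW; after: ALU=2 MUL=1 MEM=0 BR=0, R=2, W=1
[5] MEM needs rd=1 wr=0: FU; after: ALU=2 MUL=1 MEM=0 BR=0, R=2, W=1
[6] MUL needs rd=2 wr=1: ok; after: ALU=2 MUL=0 MEM=0 BR=0, R=0, W=0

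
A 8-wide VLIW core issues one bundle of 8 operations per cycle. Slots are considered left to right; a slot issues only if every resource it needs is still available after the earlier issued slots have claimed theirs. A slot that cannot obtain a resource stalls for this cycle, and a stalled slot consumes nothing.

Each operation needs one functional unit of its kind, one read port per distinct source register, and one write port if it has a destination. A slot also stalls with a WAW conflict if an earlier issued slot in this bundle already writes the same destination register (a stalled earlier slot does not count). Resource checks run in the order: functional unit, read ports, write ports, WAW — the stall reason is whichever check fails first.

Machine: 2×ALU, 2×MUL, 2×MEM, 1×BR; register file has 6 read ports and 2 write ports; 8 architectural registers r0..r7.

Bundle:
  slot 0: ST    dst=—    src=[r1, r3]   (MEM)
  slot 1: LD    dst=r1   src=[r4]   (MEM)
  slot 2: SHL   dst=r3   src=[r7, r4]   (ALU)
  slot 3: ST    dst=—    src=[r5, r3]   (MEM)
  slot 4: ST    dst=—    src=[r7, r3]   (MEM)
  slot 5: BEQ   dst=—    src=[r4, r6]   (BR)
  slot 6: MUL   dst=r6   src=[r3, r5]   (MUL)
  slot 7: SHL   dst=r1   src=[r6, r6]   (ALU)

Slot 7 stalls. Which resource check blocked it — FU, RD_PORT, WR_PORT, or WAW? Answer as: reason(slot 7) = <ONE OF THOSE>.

reason(slot 7) = WR_PORT

  0. MEM ⇒ go  {2A/2Mu/1Ld/1B | 4r 2w}
  1. MEM→r1 ⇒ go  {2A/2Mu/0Ld/1B | 3r 1w}
  2. ALU→r3 ⇒ go  {1A/2Mu/0Ld/1B | 1r 0w}
  3. MEM ⇒ no(FU)  {1A/2Mu/0Ld/1B | 1r 0w}
  4. MEM ⇒ no(FU)  {1A/2Mu/0Ld/1B | 1r 0w}
  5. BR ⇒ no(RD_PORT)  {1A/2Mu/0Ld/1B | 1r 0w}
  6. MUL→r6 ⇒ no(RD_PORT)  {1A/2Mu/0Ld/1B | 1r 0w}
  7. ALU→r1 ⇒ no(WR_PORT)  {1A/2Mu/0Ld/1B | 1r 0w}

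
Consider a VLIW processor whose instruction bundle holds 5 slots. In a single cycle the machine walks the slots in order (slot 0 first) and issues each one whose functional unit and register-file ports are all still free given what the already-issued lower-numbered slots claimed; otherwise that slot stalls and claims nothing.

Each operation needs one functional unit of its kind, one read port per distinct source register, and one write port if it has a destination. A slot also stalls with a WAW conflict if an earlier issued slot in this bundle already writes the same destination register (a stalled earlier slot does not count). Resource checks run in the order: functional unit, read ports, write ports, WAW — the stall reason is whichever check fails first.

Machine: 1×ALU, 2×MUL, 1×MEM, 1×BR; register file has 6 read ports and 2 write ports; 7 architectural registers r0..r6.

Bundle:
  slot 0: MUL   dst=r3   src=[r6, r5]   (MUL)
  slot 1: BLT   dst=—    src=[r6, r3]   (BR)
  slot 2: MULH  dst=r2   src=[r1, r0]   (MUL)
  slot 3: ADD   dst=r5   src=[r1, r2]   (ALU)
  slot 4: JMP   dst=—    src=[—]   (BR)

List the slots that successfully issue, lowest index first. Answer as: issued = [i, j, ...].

issued = [0, 1, 2]

(0) want 1×MUL +2rd +1wr — yes → AL1|MU1|ME1|BR1|rd4|wr1
(1) want 1×BR +2rd +0wr — yes → AL1|MU1|ME1|BR0|rd2|wr1
(2) want 1×MUL +2rd +1wr — yes → AL1|MU0|ME1|BR0|rd0|wr0
(3) want 1×ALU +2rd +1wr — RD_PORT → AL1|MU0|ME1|BR0|rd0|wr0
(4) want 1×BR +0rd +0wr — FU → AL1|MU0|ME1|BR0|rd0|wr0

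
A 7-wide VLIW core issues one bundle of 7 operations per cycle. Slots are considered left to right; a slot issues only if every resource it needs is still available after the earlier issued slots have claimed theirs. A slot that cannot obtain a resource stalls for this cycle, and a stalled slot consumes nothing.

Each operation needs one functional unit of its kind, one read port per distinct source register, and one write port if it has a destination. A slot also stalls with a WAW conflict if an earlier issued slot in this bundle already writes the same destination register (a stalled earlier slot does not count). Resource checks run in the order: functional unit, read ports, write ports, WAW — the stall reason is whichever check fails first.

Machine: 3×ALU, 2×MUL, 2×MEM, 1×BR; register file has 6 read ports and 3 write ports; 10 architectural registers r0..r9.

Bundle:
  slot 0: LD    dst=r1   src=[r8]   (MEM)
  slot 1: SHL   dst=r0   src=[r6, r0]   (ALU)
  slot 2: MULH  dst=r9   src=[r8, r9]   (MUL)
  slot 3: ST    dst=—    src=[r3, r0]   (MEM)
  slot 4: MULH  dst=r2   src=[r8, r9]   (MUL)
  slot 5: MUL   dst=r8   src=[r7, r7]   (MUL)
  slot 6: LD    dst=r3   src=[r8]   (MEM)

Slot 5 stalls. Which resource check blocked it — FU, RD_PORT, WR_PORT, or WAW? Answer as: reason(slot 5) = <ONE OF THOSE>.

reason(slot 5) = WR_PORT

  0. MEM→r1 ⇒ go  {3A/2Mu/1Ld/1B | 5r 2w}
  1. ALU→r0 ⇒ go  {2A/2Mu/1Ld/1B | 3r 1w}
  2. MUL→r9 ⇒ go  {2A/1Mu/1Ld/1B | 1r 0w}
  3. MEM ⇒ no(RD_PORT)  {2A/1Mu/1Ld/1B | 1r 0w}
  4. MUL→r2 ⇒ no(RD_PORT)  {2A/1Mu/1Ld/1B | 1r 0w}
  5. MUL→r8 ⇒ no(WR_PORT)  {2A/1Mu/1Ld/1B | 1r 0w}
  6. MEM→r3 ⇒ no(WR_PORT)  {2A/1Mu/1Ld/1B | 1r 0w}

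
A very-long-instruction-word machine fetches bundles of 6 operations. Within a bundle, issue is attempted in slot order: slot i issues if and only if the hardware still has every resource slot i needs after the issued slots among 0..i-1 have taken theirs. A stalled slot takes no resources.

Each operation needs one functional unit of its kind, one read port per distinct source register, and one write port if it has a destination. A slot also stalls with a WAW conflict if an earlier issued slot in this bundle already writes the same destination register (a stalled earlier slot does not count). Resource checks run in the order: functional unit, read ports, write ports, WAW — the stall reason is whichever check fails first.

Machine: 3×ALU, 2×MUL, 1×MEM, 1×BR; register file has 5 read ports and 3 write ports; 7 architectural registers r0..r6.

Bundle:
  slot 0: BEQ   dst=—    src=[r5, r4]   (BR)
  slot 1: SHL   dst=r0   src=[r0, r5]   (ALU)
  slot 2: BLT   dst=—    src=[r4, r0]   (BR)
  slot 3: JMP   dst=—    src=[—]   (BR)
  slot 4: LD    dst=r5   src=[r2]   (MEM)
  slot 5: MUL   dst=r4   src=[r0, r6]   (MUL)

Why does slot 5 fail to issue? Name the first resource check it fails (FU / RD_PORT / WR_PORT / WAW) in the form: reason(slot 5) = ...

reason(slot 5) = RD_PORT

[0] BR needs rd=2 wr=0: ok; after: ALU=3 MUL=2 MEM=1 BR=0, R=3, W=3
[1] ALU needs rd=2 wr=1: ok; after: ALU=2 MUL=2 MEM=1 BR=0, R=1, W=2
[2] BR needs rd=2 wr=0: FU; after: ALU=2 MUL=2 MEM=1 BR=0, R=1, W=2
[3] BR needs rd=0 wr=0: FU; after: ALU=2 MUL=2 MEM=1 BR=0, R=1, W=2
[4] MEM needs rd=1 wr=1: ok; after: ALU=2 MUL=2 MEM=0 BR=0, R=0, W=1
[5] MUL needs rd=2 wr=1: RD_PORT; after: ALU=2 MUL=2 MEM=0 BR=0, R=0, W=1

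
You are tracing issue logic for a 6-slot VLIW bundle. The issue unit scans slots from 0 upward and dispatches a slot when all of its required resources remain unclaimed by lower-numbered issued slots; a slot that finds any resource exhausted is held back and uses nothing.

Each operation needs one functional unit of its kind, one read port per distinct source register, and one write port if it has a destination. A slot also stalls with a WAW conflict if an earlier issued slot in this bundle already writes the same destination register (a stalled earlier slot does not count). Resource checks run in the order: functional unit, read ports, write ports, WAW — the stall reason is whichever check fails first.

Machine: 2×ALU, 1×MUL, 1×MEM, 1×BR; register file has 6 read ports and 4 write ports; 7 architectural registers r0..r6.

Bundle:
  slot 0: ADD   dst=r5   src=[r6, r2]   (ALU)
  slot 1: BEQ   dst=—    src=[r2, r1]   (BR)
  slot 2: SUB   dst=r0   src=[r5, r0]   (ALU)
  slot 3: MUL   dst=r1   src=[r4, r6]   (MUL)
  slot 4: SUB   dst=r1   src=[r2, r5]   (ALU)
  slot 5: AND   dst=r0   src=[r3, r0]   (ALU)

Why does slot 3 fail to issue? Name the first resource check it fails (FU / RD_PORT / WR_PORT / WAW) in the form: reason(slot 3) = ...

reason(slot 3) = RD_PORT

slot 0 (ALU): ISSUE — free A1,Mu1,Ld1,B1 rp4 wp3
slot 1 (BR): ISSUE — free A1,Mu1,Ld1,B0 rp2 wp3
slot 2 (ALU): ISSUE — free A0,Mu1,Ld1,B0 rp0 wp2
slot 3 (MUL): stall RD_PORT — free A0,Mu1,Ld1,B0 rp0 wp2
slot 4 (ALU): stall FU — free A0,Mu1,Ld1,B0 rp0 wp2
slot 5 (ALU): stall FU — free A0,Mu1,Ld1,B0 rp0 wp2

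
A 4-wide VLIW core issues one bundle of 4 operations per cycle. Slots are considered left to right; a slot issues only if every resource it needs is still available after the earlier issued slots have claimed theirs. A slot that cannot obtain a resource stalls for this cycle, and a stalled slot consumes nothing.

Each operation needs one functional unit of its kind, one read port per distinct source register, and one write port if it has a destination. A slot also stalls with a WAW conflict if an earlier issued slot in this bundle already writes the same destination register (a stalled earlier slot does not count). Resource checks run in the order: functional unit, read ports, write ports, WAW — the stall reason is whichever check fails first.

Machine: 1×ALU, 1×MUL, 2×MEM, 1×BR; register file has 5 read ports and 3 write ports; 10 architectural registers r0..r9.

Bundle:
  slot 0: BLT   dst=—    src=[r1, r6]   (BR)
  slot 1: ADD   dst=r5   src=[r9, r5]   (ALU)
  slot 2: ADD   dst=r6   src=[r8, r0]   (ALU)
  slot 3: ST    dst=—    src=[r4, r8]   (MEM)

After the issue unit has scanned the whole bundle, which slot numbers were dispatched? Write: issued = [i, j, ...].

issued = [0, 1]

#0 BR src=r1,r6 dispatched  <A:1 Mu:1 Ld:2 B:0 rd:3 wr:3>
#1 ALU src=r9,r5 dispatched  <A:0 Mu:1 Ld:2 B:0 rd:1 wr:2>
#2 ALU src=r8,r0 held:FU  <A:0 Mu:1 Ld:2 B:0 rd:1 wr:2>
#3 MEM src=r4,r8 held:RD_PORT  <A:0 Mu:1 Ld:2 B:0 rd:1 wr:2>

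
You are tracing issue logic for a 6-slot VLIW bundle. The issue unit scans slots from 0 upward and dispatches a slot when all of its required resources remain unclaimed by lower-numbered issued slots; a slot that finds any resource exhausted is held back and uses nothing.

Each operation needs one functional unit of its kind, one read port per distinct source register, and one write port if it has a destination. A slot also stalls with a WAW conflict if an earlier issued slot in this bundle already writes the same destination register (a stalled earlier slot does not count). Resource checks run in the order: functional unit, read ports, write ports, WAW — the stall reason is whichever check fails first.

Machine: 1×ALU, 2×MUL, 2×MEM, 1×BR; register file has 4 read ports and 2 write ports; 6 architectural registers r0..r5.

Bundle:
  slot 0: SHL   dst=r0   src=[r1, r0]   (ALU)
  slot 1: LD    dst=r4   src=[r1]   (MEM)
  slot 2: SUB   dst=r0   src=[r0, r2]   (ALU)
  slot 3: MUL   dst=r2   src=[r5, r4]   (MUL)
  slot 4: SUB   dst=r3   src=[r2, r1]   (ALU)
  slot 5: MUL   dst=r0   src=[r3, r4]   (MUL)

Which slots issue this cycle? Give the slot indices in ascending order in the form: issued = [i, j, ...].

slot 0 (ALU): ISSUE — free A0,Mu2,Ld2,B1 rp2 wp1
slot 1 (MEM): ISSUE — free A0,Mu2,Ld1,B1 rp1 wp0
slot 2 (ALU): stall FU — free A0,Mu2,Ld1,B1 rp1 wp0
slot 3 (MUL): stall RD_PORT — free A0,Mu2,Ld1,B1 rp1 wp0
slot 4 (ALU): stall FU — free A0,Mu2,Ld1,B1 rp1 wp0
slot 5 (MUL): stall RD_PORT — free A0,Mu2,Ld1,B1 rp1 wp0

issued = [0, 1]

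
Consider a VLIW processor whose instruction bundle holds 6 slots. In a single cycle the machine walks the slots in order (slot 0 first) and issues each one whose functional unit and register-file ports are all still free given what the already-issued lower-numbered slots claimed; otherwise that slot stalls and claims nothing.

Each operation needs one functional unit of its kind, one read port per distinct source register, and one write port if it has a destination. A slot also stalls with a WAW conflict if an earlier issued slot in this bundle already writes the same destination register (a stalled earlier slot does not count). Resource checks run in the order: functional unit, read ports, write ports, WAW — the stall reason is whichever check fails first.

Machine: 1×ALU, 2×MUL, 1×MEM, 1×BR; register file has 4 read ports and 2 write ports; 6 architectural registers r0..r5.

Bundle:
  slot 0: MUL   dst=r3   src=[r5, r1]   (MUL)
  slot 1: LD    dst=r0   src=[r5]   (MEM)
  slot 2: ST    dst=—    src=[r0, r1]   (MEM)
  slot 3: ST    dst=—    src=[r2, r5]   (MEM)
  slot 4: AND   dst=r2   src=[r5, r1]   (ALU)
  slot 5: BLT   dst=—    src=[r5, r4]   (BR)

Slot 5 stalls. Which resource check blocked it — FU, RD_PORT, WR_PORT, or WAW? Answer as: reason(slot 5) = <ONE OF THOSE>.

[0] MUL needs rd=2 wr=1: ok; after: ALU=1 MUL=1 MEM=1 BR=1, R=2, W=1
[1] MEM needs rd=1 wr=1: ok; after: ALU=1 MUL=1 MEM=0 BR=1, R=1, W=0
[2] MEM needs rd=2 wr=0: FU; after: ALU=1 MUL=1 MEM=0 BR=1, R=1, W=0
[3] MEM needs rd=2 wr=0: FU; after: ALU=1 MUL=1 MEM=0 BR=1, R=1, W=0
[4] ALU needs rd=2 wr=1: RD_PORT; after: ALU=1 MUL=1 MEM=0 BR=1, R=1, W=0
[5] BR needs rd=2 wr=0: RD_PORT; after: ALU=1 MUL=1 MEM=0 BR=1, R=1, W=0

reason(slot 5) = RD_PORT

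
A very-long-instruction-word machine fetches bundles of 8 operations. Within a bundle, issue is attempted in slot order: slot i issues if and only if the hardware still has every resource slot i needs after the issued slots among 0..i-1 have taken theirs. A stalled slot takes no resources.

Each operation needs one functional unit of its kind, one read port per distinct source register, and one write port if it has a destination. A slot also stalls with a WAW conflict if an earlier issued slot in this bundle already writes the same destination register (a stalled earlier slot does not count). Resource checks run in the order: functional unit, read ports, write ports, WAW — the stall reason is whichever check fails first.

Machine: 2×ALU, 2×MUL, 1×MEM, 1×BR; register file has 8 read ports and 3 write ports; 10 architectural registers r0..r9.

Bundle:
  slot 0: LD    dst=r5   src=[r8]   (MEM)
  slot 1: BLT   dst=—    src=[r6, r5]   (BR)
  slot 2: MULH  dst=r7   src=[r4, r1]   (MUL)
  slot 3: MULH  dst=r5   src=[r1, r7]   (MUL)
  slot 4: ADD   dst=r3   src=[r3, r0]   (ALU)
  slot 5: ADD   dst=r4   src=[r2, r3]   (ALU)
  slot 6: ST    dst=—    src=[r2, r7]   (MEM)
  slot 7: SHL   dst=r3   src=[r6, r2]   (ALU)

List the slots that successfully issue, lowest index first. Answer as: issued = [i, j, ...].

issued = [0, 1, 2, 4]

#0 MEM src=r8 dispatched  <A:2 Mu:2 Ld:0 B:1 rd:7 wr:2>
#1 BR src=r6,r5 dispatched  <A:2 Mu:2 Ld:0 B:0 rd:5 wr:2>
#2 MUL src=r4,r1 dispatched  <A:2 Mu:1 Ld:0 B:0 rd:3 wr:1>
#3 MUL src=r1,r7 held:WAW  <A:2 Mu:1 Ld:0 B:0 rd:3 wr:1>
#4 ALU src=r3,r0 dispatched  <A:1 Mu:1 Ld:0 B:0 rd:1 wr:0>
#5 ALU src=r2,r3 held:RD_PORT  <A:1 Mu:1 Ld:0 B:0 rd:1 wr:0>
#6 MEM src=r2,r7 held:FU  <A:1 Mu:1 Ld:0 B:0 rd:1 wr:0>
#7 ALU src=r6,r2 held:RD_PORT  <A:1 Mu:1 Ld:0 B:0 rd:1 wr:0>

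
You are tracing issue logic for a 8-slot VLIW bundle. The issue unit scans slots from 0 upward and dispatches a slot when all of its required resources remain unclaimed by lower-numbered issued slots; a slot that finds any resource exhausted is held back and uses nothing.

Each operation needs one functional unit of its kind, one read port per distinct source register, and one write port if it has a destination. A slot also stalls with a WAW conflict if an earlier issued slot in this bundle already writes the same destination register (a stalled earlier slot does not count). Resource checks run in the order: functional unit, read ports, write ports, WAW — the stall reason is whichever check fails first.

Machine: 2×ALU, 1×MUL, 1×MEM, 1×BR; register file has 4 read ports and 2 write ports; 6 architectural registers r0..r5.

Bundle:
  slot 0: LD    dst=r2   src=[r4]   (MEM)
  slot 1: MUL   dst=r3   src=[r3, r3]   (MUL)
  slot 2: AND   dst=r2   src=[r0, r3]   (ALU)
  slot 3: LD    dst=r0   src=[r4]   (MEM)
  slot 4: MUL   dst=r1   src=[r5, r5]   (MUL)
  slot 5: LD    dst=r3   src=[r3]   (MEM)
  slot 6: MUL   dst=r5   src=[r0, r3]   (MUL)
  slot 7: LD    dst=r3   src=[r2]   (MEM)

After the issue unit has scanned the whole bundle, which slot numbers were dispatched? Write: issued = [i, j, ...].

#0 MEM src=r4 dispatched  <A:2 Mu:1 Ld:0 B:1 rd:3 wr:1>
#1 MUL src=r3,r3 dispatched  <A:2 Mu:0 Ld:0 B:1 rd:2 wr:0>
#2 ALU src=r0,r3 held:WR_PORT  <A:2 Mu:0 Ld:0 B:1 rd:2 wr:0>
#3 MEM src=r4 held:FU  <A:2 Mu:0 Ld:0 B:1 rd:2 wr:0>
#4 MUL src=r5,r5 held:FU  <A:2 Mu:0 Ld:0 B:1 rd:2 wr:0>
#5 MEM src=r3 held:FU  <A:2 Mu:0 Ld:0 B:1 rd:2 wr:0>
#6 MUL src=r0,r3 held:FU  <A:2 Mu:0 Ld:0 B:1 rd:2 wr:0>
#7 MEM src=r2 held:FU  <A:2 Mu:0 Ld:0 B:1 rd:2 wr:0>

issued = [0, 1]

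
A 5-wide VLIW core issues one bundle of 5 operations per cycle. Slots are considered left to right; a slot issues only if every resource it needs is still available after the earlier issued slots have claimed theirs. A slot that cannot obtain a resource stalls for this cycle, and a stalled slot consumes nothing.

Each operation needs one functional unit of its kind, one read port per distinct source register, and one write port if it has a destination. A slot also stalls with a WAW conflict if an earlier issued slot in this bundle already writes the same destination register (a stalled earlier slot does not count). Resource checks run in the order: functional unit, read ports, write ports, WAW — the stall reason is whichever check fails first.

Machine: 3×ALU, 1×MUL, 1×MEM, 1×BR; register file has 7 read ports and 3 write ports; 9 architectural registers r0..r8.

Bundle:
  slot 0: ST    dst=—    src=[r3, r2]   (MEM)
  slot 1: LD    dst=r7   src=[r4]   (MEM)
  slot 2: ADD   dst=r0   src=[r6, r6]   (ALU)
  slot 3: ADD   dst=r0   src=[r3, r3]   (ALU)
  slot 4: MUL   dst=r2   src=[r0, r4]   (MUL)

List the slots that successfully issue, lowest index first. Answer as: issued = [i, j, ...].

  0. MEM ⇒ go  {3A/1Mu/0Ld/1B | 5r 3w}
  1. MEM→r7 ⇒ no(FU)  {3A/1Mu/0Ld/1B | 5r 3w}
  2. ALU→r0 ⇒ go  {2A/1Mu/0Ld/1B | 4r 2w}
  3. ALU→r0 ⇒ no(WAW)  {2A/1Mu/0Ld/1B | 4r 2w}
  4. MUL→r2 ⇒ go  {2A/0Mu/0Ld/1B | 2r 1w}

issued = [0, 2, 4]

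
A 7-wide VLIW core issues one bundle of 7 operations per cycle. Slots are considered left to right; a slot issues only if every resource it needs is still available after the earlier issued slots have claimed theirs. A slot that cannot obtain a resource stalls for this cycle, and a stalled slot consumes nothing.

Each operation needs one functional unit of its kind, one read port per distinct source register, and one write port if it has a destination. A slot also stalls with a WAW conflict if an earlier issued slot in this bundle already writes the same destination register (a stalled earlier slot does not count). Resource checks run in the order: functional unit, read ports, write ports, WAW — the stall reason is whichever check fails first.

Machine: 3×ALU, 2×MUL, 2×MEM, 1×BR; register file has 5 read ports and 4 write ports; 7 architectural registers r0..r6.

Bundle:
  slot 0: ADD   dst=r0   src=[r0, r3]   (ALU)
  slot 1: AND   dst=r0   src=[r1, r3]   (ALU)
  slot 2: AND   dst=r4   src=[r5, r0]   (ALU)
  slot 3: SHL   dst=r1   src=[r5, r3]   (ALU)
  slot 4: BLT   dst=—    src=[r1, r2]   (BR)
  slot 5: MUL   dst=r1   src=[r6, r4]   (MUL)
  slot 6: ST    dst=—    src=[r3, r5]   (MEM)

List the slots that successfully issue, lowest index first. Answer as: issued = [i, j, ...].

issued = [0, 2]

#0 ALU src=r0,r3 dispatched  <A:2 Mu:2 Ld:2 B:1 rd:3 wr:3>
#1 ALU src=r1,r3 held:WAW  <A:2 Mu:2 Ld:2 B:1 rd:3 wr:3>
#2 ALU src=r5,r0 dispatched  <A:1 Mu:2 Ld:2 B:1 rd:1 wr:2>
#3 ALU src=r5,r3 held:RD_PORT  <A:1 Mu:2 Ld:2 B:1 rd:1 wr:2>
#4 BR src=r1,r2 held:RD_PORT  <A:1 Mu:2 Ld:2 B:1 rd:1 wr:2>
#5 MUL src=r6,r4 held:RD_PORT  <A:1 Mu:2 Ld:2 B:1 rd:1 wr:2>
#6 MEM src=r3,r5 held:RD_PORT  <A:1 Mu:2 Ld:2 B:1 rd:1 wr:2>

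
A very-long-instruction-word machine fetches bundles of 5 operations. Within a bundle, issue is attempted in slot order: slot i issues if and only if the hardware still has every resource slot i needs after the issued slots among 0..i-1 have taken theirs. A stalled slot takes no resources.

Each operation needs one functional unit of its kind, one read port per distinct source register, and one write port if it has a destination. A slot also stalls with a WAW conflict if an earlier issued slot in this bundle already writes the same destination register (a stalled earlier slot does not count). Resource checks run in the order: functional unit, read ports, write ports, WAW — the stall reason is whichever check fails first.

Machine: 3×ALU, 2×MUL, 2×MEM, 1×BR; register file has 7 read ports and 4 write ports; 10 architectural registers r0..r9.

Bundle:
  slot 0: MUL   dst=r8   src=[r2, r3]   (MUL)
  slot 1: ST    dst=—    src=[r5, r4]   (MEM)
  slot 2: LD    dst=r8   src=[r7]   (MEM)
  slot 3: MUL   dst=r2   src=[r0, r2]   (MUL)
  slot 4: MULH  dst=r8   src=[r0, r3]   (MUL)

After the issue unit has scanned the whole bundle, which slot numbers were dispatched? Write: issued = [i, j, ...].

issued = [0, 1, 3]

  0. MUL→r8 ⇒ go  {3A/1Mu/2Ld/1B | 5r 3w}
  1. MEM ⇒ go  {3A/1Mu/1Ld/1B | 3r 3w}
  2. MEM→r8 ⇒ no(WAW)  {3A/1Mu/1Ld/1B | 3r 3w}
  3. MUL→r2 ⇒ go  {3A/0Mu/1Ld/1B | 1r 2w}
  4. MUL→r8 ⇒ no(FU)  {3A/0Mu/1Ld/1B | 1r 2w}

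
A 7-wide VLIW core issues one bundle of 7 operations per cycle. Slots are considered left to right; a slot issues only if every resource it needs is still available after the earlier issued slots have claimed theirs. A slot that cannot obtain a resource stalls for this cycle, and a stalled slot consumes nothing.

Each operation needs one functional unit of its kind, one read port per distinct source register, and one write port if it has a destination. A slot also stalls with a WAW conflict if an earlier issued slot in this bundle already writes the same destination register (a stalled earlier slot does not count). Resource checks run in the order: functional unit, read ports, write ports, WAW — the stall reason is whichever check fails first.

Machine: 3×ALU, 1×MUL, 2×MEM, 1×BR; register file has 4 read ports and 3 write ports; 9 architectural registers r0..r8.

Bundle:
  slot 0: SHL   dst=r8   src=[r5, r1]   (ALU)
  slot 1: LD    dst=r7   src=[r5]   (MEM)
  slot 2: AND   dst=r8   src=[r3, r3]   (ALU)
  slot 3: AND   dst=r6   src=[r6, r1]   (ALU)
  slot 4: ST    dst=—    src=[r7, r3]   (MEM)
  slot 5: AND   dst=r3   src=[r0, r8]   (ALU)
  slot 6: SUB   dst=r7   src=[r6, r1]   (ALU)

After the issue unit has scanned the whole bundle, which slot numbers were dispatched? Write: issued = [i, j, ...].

issued = [0, 1]

[0] ALU needs rd=2 wr=1: ok; after: ALU=2 MUL=1 MEM=2 BR=1, R=2, W=2
[1] MEM needs rd=1 wr=1: ok; after: ALU=2 MUL=1 MEM=1 BR=1, R=1, W=1
[2] ALU needs rd=1 wr=1: WAW; after: ALU=2 MUL=1 MEM=1 BR=1, R=1, W=1
[3] ALU needs rd=2 wr=1: RD_PORT; after: ALU=2 MUL=1 MEM=1 BR=1, R=1, W=1
[4] MEM needs rd=2 wr=0: RD_PORT; after: ALU=2 MUL=1 MEM=1 BR=1, R=1, W=1
[5] ALU needs rd=2 wr=1: RD_PORT; after: ALU=2 MUL=1 MEM=1 BR=1, R=1, W=1
[6] ALU needs rd=2 wr=1: RD_PORT; after: ALU=2 MUL=1 MEM=1 BR=1, R=1, W=1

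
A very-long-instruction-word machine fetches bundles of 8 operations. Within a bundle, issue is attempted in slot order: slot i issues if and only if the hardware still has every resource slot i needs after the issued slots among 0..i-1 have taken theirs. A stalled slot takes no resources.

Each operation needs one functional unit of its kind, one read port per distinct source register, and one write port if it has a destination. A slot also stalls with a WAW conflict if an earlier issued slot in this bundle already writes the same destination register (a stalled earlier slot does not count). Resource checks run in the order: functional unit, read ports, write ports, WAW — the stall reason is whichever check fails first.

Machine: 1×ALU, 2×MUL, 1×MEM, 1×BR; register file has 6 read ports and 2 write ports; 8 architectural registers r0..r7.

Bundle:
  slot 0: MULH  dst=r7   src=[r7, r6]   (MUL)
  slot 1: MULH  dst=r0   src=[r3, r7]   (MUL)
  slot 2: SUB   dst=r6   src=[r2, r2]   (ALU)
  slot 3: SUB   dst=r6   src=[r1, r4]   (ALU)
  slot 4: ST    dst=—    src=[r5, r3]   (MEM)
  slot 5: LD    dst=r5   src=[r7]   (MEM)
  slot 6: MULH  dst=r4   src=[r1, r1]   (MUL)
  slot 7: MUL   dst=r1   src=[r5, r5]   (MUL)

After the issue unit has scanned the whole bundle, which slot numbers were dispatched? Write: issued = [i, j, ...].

slot 0 (MUL): ISSUE — free A1,Mu1,Ld1,B1 rp4 wp1
slot 1 (MUL): ISSUE — free A1,Mu0,Ld1,B1 rp2 wp0
slot 2 (ALU): stall WR_PORT — free A1,Mu0,Ld1,B1 rp2 wp0
slot 3 (ALU): stall WR_PORT — free A1,Mu0,Ld1,B1 rp2 wp0
slot 4 (MEM): ISSUE — free A1,Mu0,Ld0,B1 rp0 wp0
slot 5 (MEM): stall FU — free A1,Mu0,Ld0,B1 rp0 wp0
slot 6 (MUL): stall FU — free A1,Mu0,Ld0,B1 rp0 wp0
slot 7 (MUL): stall FU — free A1,Mu0,Ld0,B1 rp0 wp0

issued = [0, 1, 4]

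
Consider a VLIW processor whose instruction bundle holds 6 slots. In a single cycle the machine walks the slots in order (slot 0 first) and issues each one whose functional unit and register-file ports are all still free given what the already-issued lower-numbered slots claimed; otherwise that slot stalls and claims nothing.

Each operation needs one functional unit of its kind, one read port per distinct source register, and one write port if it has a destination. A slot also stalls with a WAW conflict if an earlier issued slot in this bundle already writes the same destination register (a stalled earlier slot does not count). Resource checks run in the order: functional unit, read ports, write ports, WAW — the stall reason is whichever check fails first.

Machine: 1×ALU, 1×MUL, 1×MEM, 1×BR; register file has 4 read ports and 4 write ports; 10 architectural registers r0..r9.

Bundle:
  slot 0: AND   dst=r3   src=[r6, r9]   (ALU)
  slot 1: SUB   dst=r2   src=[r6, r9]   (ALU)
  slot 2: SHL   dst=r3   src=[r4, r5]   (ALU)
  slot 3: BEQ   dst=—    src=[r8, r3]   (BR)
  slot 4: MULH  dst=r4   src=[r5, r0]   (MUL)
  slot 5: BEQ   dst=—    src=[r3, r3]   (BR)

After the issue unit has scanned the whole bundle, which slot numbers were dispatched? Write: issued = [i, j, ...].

issued = [0, 3]

  0. ALU→r3 ⇒ go  {0A/1Mu/1Ld/1B | 2r 3w}
  1. ALU→r2 ⇒ no(FU)  {0A/1Mu/1Ld/1B | 2r 3w}
  2. ALU→r3 ⇒ no(FU)  {0A/1Mu/1Ld/1B | 2r 3w}
  3. BR ⇒ go  {0A/1Mu/1Ld/0B | 0r 3w}
  4. MUL→r4 ⇒ no(RD_PORT)  {0A/1Mu/1Ld/0B | 0r 3w}
  5. BR ⇒ no(FU)  {0A/1Mu/1Ld/0B | 0r 3w}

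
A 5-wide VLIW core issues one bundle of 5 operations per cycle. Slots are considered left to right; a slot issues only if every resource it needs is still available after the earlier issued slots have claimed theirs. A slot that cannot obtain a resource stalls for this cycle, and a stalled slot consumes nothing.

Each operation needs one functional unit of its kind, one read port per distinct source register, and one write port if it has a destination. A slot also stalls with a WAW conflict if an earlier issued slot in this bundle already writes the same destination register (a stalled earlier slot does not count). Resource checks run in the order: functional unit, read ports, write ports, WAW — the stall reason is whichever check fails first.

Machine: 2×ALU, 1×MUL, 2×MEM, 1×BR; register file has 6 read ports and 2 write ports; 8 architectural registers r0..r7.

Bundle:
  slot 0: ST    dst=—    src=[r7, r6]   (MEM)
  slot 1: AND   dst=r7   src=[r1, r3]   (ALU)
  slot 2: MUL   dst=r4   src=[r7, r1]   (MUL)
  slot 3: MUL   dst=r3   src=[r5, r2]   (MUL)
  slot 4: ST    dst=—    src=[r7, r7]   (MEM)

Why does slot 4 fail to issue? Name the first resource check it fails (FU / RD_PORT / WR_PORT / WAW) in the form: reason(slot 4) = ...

(0) want 1×MEM +2rd +0wr — yes → AL2|MU1|ME1|BR1|rd4|wr2
(1) want 1×ALU +2rd +1wr — yes → AL1|MU1|ME1|BR1|rd2|wr1
(2) want 1×MUL +2rd +1wr — yes → AL1|MU0|ME1|BR1|rd0|wr0
(3) want 1×MUL +2rd +1wr — FU → AL1|MU0|ME1|BR1|rd0|wr0
(4) want 1×MEM +1rd +0wr — RD_PORT → AL1|MU0|ME1|BR1|rd0|wr0

reason(slot 4) = RD_PORT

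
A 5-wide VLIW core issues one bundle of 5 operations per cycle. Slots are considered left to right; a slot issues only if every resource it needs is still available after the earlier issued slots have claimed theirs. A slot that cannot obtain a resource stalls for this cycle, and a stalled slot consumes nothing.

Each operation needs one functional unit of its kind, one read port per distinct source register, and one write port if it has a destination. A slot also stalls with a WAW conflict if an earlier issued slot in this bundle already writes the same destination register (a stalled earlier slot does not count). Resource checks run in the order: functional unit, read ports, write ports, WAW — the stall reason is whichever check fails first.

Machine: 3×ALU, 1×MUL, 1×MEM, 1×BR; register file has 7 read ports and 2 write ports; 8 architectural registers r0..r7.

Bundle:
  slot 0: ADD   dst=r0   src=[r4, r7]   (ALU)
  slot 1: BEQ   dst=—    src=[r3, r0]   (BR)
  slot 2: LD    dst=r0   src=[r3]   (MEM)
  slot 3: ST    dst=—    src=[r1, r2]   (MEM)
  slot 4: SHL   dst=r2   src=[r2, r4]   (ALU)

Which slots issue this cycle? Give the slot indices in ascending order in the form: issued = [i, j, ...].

issued = [0, 1, 3]

[0] ALU needs rd=2 wr=1: ok; after: ALU=2 MUL=1 MEM=1 BR=1, R=5, W=1
[1] BR needs rd=2 wr=0: ok; after: ALU=2 MUL=1 MEM=1 BR=0, R=3, W=1
[2] MEM needs rd=1 wr=1: WAW; after: ALU=2 MUL=1 MEM=1 BR=0, R=3, W=1
[3] MEM needs rd=2 wr=0: ok; after: ALU=2 MUL=1 MEM=0 BR=0, R=1, W=1
[4] ALU needs rd=2 wr=1: RD_PORT; after: ALU=2 MUL=1 MEM=0 BR=0, R=1, W=1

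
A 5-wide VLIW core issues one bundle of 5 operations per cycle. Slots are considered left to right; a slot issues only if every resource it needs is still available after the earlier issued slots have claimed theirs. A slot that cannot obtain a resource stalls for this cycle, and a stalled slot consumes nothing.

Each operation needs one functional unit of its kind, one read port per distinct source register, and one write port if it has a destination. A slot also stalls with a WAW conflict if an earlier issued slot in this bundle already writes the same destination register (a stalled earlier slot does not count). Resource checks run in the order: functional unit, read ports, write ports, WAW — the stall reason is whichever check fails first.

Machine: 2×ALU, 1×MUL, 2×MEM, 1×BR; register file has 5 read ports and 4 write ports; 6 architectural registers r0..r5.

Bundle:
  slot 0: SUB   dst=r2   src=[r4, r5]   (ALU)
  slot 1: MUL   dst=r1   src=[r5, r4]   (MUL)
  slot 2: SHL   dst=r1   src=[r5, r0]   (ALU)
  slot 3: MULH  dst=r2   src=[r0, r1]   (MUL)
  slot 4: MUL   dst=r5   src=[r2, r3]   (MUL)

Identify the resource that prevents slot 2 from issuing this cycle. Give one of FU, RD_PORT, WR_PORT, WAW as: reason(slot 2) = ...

(0) want 1×ALU +2rd +1wr — yes → AL1|MU1|ME2|BR1|rd3|wr3
(1) want 1×MUL +2rd +1wr — yes → AL1|MU0|ME2|BR1|rd1|wr2
(2) want 1×ALU +2rd +1wr — RD_PORT → AL1|MU0|ME2|BR1|rd1|wr2
(3) want 1×MUL +2rd +1wr — FU → AL1|MU0|ME2|BR1|rd1|wr2
(4) want 1×MUL +2rd +1wr — FU → AL1|MU0|ME2|BR1|rd1|wr2

reason(slot 2) = RD_PORT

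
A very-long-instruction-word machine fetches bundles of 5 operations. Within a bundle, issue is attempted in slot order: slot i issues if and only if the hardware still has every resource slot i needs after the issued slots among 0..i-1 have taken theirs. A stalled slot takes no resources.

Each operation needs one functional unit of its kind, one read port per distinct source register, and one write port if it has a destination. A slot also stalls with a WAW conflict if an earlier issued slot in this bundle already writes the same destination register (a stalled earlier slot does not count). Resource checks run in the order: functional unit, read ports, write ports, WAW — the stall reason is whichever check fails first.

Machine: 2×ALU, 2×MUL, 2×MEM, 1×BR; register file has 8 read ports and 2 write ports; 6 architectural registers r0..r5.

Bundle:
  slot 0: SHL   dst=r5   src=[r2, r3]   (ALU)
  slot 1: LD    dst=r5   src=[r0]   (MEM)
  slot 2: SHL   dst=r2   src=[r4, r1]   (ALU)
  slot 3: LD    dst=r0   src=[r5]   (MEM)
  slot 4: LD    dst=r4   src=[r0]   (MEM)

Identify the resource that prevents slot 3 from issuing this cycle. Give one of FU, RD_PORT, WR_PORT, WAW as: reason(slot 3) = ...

reason(slot 3) = WR_PORT

  0. ALU→r5 ⇒ go  {1A/2Mu/2Ld/1B | 6r 1w}
  1. MEM→r5 ⇒ no(WAW)  {1A/2Mu/2Ld/1B | 6r 1w}
  2. ALU→r2 ⇒ go  {0A/2Mu/2Ld/1B | 4r 0w}
  3. MEM→r0 ⇒ no(WR_PORT)  {0A/2Mu/2Ld/1B | 4r 0w}
  4. MEM→r4 ⇒ no(WR_PORT)  {0A/2Mu/2Ld/1B | 4r 0w}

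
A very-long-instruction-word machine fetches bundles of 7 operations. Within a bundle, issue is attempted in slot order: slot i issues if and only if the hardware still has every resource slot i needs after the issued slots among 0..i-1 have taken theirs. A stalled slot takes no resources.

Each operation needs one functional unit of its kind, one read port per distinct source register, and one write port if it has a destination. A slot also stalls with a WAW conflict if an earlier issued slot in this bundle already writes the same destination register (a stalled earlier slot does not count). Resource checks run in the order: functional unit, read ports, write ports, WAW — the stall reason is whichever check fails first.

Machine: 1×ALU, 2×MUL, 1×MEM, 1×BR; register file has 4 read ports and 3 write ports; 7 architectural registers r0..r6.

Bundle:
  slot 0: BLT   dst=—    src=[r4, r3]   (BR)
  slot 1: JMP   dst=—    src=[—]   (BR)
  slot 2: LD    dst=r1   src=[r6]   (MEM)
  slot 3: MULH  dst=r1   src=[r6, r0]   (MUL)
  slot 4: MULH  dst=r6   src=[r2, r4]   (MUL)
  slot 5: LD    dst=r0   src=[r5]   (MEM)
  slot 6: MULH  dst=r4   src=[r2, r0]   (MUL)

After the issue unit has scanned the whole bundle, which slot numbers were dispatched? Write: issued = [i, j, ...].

[0] BR needs rd=2 wr=0: ok; after: ALU=1 MUL=2 MEM=1 BR=0, R=2, W=3
[1] BR needs rd=0 wr=0: FU; after: ALU=1 MUL=2 MEM=1 BR=0, R=2, W=3
[2] MEM needs rd=1 wr=1: ok; after: ALU=1 MUL=2 MEM=0 BR=0, R=1, W=2
[3] MUL needs rd=2 wr=1: RD_PORT; after: ALU=1 MUL=2 MEM=0 BR=0, R=1, W=2
[4] MUL needs rd=2 wr=1: RD_PORT; after: ALU=1 MUL=2 MEM=0 BR=0, R=1, W=2
[5] MEM needs rd=1 wr=1: FU; after: ALU=1 MUL=2 MEM=0 BR=0, R=1, W=2
[6] MUL needs rd=2 wr=1: RD_PORT; after: ALU=1 MUL=2 MEM=0 BR=0, R=1, W=2

issued = [0, 2]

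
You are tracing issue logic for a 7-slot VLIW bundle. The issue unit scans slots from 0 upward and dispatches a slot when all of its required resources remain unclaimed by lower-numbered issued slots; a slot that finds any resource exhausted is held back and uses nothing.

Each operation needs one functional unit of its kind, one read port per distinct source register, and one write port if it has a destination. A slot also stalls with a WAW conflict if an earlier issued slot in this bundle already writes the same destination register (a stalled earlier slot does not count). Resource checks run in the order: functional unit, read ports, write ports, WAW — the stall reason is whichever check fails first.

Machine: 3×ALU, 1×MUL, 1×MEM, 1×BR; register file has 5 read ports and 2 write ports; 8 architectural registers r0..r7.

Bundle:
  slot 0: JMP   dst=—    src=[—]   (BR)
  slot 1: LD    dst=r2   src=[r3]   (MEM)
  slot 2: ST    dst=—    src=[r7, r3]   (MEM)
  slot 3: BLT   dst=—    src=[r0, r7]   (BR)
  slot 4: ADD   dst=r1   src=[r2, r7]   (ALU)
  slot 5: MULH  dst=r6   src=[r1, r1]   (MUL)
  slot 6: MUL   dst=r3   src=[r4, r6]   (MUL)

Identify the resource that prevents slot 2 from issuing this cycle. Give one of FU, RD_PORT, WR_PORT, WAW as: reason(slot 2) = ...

reason(slot 2) = FU

#0 BR src=- dispatched  <A:3 Mu:1 Ld:1 B:0 rd:5 wr:2>
#1 MEM src=r3 dispatched  <A:3 Mu:1 Ld:0 B:0 rd:4 wr:1>
#2 MEM src=r7,r3 held:FU  <A:3 Mu:1 Ld:0 B:0 rd:4 wr:1>
#3 BR src=r0,r7 held:FU  <A:3 Mu:1 Ld:0 B:0 rd:4 wr:1>
#4 ALU src=r2,r7 dispatched  <A:2 Mu:1 Ld:0 B:0 rd:2 wr:0>
#5 MUL src=r1,r1 held:WR_PORT  <A:2 Mu:1 Ld:0 B:0 rd:2 wr:0>
#6 MUL src=r4,r6 held:WR_PORT  <A:2 Mu:1 Ld:0 B:0 rd:2 wr:0>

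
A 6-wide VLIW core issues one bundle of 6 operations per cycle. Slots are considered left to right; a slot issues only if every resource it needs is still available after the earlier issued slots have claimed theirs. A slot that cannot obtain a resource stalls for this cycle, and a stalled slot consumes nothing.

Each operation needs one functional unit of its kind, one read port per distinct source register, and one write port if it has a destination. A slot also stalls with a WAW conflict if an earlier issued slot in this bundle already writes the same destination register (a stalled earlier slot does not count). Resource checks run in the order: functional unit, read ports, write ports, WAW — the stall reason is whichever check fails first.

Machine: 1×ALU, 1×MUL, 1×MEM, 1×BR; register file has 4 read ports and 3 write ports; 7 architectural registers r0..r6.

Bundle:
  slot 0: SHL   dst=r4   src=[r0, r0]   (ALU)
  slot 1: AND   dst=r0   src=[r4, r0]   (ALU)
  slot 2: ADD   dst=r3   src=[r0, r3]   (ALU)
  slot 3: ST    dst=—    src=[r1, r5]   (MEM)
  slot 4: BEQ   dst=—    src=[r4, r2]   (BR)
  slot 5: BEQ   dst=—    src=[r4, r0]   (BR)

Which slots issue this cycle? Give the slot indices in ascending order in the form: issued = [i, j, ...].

issued = [0, 3]

[0] ALU needs rd=1 wr=1: ok; after: ALU=0 MUL=1 MEM=1 BR=1, R=3, W=2
[1] ALU needs rd=2 wr=1: FU; after: ALU=0 MUL=1 MEM=1 BR=1, R=3, W=2
[2] ALU needs rd=2 wr=1: FU; after: ALU=0 MUL=1 MEM=1 BR=1, R=3, W=2
[3] MEM needs rd=2 wr=0: ok; after: ALU=0 MUL=1 MEM=0 BR=1, R=1, W=2
[4] BR needs rd=2 wr=0: RD_PORT; after: ALU=0 MUL=1 MEM=0 BR=1, R=1, W=2
[5] BR needs rd=2 wr=0: RD_PORT; after: ALU=0 MUL=1 MEM=0 BR=1, R=1, W=2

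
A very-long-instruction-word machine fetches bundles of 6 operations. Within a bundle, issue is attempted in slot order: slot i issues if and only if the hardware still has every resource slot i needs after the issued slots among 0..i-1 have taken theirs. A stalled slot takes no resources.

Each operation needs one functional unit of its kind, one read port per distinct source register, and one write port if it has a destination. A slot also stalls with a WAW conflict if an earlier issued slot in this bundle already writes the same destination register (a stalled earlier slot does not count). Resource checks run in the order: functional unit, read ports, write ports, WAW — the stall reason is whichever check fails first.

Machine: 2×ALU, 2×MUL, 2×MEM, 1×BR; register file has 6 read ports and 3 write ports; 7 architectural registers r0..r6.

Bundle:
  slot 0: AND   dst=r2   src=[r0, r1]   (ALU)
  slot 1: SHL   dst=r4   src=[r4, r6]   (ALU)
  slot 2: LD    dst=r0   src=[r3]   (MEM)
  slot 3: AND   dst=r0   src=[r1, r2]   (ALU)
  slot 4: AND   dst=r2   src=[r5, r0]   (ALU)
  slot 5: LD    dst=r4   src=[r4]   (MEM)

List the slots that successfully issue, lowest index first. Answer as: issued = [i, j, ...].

issued = [0, 1, 2]

[0] ALU needs rd=2 wr=1: ok; after: ALU=1 MUL=2 MEM=2 BR=1, R=4, W=2
[1] ALU needs rd=2 wr=1: ok; after: ALU=0 MUL=2 MEM=2 BR=1, R=2, W=1
[2] MEM needs rd=1 wr=1: ok; after: ALU=0 MUL=2 MEM=1 BR=1, R=1, W=0
[3] ALU needs rd=2 wr=1: FU; after: ALU=0 MUL=2 MEM=1 BR=1, R=1, W=0
[4] ALU needs rd=2 wr=1: FU; after: ALU=0 MUL=2 MEM=1 BR=1, R=1, W=0
[5] MEM needs rd=1 wr=1: WR_PORT; after: ALU=0 MUL=2 MEM=1 BR=1, R=1, W=0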